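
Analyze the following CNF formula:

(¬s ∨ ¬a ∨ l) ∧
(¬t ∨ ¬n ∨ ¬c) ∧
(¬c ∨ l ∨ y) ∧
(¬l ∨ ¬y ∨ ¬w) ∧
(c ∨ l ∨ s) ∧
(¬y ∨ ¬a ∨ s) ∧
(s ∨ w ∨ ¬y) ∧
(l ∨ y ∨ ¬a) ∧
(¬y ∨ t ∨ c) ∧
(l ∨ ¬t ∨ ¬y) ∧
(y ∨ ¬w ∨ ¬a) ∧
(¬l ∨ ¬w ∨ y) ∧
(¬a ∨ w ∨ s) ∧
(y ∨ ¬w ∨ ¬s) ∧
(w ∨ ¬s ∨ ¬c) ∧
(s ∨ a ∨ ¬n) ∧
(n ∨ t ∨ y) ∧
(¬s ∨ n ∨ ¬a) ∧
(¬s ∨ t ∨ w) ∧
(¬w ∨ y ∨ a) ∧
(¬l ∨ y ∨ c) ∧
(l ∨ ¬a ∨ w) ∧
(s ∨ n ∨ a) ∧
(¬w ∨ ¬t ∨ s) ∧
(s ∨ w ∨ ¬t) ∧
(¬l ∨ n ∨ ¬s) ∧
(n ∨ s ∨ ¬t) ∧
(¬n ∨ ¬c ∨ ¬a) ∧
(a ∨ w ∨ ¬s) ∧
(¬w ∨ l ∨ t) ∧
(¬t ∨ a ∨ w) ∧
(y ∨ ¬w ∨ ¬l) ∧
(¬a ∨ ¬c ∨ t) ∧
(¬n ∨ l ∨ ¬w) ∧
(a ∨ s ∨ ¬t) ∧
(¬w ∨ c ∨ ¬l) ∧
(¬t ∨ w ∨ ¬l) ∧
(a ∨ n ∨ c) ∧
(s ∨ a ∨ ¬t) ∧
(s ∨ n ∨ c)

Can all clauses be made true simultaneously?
No

No, the formula is not satisfiable.

No assignment of truth values to the variables can make all 40 clauses true simultaneously.

The formula is UNSAT (unsatisfiable).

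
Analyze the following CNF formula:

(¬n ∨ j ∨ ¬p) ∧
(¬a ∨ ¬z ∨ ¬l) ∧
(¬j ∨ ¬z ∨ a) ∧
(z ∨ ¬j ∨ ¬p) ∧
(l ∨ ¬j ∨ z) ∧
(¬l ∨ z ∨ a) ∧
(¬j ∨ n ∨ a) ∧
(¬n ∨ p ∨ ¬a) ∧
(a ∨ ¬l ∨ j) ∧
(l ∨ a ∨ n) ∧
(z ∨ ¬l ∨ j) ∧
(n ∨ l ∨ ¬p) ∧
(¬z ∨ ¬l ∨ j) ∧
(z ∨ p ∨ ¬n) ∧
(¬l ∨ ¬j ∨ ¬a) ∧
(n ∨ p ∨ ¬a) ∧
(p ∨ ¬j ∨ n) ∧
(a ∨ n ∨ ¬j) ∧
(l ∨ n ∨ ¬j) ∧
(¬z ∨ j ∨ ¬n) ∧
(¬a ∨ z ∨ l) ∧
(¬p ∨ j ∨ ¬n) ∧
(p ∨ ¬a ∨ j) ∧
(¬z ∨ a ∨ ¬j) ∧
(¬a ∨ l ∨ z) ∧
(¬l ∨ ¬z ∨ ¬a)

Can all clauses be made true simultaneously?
Yes

Yes, the formula is satisfiable.

One satisfying assignment is: p=True, z=True, l=False, n=True, j=True, a=True

Verification: With this assignment, all 26 clauses evaluate to true.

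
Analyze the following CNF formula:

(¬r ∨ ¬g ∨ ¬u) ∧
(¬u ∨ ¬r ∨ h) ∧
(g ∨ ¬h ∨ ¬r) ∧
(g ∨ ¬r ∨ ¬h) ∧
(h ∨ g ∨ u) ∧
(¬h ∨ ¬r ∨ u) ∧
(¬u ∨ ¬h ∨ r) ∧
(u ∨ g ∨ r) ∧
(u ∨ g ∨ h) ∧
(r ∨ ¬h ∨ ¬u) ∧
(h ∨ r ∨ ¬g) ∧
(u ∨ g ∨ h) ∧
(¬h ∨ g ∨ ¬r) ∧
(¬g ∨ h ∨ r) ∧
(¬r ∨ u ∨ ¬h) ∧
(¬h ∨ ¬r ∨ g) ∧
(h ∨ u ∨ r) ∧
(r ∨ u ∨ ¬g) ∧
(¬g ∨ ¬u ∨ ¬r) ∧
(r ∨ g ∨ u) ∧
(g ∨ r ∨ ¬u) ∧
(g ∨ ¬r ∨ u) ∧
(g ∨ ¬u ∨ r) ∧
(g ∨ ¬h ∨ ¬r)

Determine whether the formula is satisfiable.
Yes

Yes, the formula is satisfiable.

One satisfying assignment is: h=False, r=True, u=False, g=True

Verification: With this assignment, all 24 clauses evaluate to true.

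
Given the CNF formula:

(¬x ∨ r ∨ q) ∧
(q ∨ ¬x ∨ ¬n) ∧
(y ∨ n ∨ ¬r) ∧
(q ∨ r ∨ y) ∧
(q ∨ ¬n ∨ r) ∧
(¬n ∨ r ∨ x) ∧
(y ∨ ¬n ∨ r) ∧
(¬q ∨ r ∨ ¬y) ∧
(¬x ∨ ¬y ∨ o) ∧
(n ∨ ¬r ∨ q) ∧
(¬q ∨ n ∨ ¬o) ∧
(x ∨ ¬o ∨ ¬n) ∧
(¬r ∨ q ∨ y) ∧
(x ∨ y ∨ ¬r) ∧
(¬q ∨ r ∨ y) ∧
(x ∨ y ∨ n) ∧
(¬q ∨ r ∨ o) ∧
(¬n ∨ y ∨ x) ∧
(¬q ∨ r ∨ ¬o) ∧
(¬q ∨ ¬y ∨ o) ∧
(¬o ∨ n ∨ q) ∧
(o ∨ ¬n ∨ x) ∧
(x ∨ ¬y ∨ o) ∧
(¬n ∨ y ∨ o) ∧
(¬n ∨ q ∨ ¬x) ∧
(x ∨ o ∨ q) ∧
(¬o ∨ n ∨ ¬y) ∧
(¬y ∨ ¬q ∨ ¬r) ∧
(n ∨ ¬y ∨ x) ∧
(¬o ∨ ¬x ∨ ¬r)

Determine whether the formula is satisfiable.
No

No, the formula is not satisfiable.

No assignment of truth values to the variables can make all 30 clauses true simultaneously.

The formula is UNSAT (unsatisfiable).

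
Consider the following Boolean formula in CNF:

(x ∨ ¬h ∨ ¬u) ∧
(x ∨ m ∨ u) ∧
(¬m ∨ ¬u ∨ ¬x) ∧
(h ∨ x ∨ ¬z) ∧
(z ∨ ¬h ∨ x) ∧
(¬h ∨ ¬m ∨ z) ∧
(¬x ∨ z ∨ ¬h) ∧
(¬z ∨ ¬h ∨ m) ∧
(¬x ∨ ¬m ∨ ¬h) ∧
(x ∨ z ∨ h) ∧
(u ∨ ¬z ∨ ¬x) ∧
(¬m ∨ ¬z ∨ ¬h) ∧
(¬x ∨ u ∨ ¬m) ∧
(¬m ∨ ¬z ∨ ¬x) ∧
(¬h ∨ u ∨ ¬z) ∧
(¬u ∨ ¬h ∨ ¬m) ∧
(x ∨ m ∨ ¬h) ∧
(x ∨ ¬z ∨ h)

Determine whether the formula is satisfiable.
Yes

Yes, the formula is satisfiable.

One satisfying assignment is: u=False, z=False, m=False, x=True, h=False

Verification: With this assignment, all 18 clauses evaluate to true.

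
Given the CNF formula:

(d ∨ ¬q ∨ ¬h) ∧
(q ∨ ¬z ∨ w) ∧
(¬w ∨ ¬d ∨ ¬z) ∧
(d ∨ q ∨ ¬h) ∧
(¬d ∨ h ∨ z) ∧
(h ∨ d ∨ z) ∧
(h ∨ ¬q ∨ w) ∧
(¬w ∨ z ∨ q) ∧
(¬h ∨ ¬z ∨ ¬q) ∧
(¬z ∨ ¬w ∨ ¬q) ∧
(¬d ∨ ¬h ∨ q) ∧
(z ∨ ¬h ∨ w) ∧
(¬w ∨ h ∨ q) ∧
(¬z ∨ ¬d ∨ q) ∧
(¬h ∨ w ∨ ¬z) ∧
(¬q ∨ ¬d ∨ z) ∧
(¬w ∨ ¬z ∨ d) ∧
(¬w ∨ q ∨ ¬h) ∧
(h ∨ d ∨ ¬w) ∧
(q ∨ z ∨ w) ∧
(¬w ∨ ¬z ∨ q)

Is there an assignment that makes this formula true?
No

No, the formula is not satisfiable.

No assignment of truth values to the variables can make all 21 clauses true simultaneously.

The formula is UNSAT (unsatisfiable).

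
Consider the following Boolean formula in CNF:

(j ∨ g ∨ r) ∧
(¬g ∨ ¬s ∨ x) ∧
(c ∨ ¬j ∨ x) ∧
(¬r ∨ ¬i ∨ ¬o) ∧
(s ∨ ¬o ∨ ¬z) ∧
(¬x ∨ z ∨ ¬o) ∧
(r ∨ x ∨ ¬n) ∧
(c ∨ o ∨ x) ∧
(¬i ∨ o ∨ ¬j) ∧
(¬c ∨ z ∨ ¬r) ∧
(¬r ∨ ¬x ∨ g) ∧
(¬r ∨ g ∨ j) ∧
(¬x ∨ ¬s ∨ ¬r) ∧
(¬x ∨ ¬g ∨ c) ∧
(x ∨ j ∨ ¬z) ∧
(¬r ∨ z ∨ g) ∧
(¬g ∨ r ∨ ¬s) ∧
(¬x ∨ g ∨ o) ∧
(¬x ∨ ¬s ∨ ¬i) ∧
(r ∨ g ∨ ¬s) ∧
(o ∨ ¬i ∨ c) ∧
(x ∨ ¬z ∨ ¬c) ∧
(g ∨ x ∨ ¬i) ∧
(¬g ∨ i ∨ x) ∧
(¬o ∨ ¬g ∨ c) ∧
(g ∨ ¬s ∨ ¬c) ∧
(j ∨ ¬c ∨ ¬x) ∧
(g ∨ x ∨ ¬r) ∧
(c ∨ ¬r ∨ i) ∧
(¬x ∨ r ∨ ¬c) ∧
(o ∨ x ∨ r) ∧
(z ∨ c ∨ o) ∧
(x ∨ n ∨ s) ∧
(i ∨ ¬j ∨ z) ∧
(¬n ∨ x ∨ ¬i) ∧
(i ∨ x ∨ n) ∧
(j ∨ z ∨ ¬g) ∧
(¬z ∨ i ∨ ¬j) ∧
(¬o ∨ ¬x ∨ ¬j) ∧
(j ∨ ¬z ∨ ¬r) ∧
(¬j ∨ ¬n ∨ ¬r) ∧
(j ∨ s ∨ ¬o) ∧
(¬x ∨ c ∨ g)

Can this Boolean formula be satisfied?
No

No, the formula is not satisfiable.

No assignment of truth values to the variables can make all 43 clauses true simultaneously.

The formula is UNSAT (unsatisfiable).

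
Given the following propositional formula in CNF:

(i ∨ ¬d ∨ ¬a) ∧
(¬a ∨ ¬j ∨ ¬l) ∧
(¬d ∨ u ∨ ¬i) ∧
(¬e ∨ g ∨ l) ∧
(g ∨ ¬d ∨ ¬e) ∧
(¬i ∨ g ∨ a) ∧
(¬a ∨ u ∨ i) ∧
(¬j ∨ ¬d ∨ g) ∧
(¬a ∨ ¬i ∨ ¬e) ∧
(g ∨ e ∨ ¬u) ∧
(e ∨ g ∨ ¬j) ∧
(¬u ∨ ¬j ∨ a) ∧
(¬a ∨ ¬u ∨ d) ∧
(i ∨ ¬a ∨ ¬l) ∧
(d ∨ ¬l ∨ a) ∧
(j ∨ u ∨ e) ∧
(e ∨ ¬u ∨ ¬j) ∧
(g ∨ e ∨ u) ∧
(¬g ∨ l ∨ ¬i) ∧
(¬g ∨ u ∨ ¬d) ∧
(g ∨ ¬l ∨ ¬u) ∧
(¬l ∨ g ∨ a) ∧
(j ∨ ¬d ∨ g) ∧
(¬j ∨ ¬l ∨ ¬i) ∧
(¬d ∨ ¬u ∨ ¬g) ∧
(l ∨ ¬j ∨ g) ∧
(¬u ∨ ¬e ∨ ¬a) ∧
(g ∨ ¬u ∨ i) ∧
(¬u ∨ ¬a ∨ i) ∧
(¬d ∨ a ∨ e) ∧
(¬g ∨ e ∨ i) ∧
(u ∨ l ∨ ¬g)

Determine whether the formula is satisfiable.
Yes

Yes, the formula is satisfiable.

One satisfying assignment is: e=True, l=False, a=False, i=False, d=False, j=False, u=True, g=True

Verification: With this assignment, all 32 clauses evaluate to true.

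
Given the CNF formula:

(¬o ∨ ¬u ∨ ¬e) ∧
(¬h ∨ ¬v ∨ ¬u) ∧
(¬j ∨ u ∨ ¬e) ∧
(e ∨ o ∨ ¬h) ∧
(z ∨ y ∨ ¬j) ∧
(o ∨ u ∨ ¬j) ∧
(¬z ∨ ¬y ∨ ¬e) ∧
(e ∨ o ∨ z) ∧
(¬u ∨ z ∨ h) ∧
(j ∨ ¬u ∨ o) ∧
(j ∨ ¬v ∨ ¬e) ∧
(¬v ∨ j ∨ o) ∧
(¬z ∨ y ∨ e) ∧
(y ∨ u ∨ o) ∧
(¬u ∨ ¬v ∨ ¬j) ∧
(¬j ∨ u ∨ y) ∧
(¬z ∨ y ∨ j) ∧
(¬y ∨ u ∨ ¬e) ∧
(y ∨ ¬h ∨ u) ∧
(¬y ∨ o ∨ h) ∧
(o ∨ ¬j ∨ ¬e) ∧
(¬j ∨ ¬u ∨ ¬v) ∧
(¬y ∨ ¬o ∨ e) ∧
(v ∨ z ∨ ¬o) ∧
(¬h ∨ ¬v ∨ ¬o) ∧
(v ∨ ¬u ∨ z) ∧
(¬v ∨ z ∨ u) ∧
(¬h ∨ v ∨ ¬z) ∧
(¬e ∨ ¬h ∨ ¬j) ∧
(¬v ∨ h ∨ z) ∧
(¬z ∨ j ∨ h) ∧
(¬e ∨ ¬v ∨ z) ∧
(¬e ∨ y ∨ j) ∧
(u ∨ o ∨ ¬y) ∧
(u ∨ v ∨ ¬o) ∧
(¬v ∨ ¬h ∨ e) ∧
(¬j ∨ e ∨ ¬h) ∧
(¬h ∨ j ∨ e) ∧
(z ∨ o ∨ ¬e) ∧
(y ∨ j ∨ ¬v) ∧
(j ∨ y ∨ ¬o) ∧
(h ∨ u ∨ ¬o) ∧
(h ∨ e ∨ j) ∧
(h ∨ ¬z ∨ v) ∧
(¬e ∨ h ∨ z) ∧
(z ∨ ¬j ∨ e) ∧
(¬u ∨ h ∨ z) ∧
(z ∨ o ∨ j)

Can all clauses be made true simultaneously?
No

No, the formula is not satisfiable.

No assignment of truth values to the variables can make all 48 clauses true simultaneously.

The formula is UNSAT (unsatisfiable).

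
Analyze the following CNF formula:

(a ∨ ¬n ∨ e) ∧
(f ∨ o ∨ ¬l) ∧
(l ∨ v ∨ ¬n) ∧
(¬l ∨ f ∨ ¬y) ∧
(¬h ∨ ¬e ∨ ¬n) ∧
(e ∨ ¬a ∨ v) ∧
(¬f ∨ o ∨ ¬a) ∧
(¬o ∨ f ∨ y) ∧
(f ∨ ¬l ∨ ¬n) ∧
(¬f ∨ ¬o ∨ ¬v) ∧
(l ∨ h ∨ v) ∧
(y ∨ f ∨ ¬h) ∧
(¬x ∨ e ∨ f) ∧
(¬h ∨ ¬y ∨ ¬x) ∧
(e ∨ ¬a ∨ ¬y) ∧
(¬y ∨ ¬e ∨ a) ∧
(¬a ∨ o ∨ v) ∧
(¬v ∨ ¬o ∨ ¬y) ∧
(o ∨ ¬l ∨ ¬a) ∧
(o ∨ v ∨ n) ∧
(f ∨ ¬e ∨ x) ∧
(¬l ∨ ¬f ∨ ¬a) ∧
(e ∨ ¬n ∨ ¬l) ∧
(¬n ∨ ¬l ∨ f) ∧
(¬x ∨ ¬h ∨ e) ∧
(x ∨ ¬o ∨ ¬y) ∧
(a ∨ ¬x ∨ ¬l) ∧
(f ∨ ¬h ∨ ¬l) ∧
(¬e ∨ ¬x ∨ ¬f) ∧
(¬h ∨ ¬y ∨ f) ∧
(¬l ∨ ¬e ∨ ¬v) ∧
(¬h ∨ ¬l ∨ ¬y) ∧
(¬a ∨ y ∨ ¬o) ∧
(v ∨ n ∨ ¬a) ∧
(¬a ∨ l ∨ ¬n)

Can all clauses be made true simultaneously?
Yes

Yes, the formula is satisfiable.

One satisfying assignment is: a=False, n=True, y=False, h=False, v=False, x=False, o=False, l=True, f=True, e=True

Verification: With this assignment, all 35 clauses evaluate to true.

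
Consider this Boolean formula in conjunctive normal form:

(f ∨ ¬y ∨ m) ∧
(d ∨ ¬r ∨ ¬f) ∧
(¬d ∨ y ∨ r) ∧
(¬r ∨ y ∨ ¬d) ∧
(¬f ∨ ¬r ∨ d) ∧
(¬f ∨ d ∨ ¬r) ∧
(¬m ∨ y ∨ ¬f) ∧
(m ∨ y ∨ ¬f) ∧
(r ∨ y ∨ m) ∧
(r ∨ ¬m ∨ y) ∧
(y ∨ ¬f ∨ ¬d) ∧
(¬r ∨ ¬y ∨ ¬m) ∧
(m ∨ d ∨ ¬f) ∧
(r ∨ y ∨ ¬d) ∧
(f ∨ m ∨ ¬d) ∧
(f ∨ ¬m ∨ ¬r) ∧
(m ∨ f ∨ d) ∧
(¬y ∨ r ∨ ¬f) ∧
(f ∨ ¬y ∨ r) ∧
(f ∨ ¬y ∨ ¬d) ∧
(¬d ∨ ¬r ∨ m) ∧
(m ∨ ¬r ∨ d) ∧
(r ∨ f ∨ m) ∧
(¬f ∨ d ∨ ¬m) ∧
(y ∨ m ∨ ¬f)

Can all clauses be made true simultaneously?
No

No, the formula is not satisfiable.

No assignment of truth values to the variables can make all 25 clauses true simultaneously.

The formula is UNSAT (unsatisfiable).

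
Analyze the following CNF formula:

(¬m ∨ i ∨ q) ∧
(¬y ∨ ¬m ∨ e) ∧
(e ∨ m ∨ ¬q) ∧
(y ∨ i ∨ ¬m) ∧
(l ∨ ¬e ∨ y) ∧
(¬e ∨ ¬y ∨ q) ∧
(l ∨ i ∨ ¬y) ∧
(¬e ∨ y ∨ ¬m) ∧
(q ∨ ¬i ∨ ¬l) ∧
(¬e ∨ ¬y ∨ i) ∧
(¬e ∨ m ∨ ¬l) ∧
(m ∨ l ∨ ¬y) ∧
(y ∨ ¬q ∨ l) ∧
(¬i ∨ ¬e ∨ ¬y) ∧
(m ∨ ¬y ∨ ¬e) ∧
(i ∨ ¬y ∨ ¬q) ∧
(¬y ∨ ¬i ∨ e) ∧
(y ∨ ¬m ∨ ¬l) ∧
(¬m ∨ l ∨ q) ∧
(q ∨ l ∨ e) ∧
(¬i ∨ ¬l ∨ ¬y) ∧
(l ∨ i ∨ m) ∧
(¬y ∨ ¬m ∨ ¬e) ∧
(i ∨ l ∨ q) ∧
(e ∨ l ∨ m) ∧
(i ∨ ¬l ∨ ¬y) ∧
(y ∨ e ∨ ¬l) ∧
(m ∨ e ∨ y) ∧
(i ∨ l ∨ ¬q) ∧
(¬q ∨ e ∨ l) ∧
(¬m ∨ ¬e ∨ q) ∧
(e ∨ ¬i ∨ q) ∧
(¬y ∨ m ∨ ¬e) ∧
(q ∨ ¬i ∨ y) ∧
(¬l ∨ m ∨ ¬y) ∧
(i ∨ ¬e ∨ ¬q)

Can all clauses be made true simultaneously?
No

No, the formula is not satisfiable.

No assignment of truth values to the variables can make all 36 clauses true simultaneously.

The formula is UNSAT (unsatisfiable).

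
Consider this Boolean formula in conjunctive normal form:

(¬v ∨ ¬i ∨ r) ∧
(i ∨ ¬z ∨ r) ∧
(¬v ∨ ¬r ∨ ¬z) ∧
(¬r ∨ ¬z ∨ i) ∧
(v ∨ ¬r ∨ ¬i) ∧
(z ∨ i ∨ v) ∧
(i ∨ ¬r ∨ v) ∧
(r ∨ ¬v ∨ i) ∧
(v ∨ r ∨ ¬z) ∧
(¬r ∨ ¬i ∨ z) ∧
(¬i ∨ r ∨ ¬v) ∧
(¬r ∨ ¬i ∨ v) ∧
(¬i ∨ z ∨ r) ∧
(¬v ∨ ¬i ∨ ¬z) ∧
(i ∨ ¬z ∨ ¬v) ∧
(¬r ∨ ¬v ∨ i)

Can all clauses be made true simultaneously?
No

No, the formula is not satisfiable.

No assignment of truth values to the variables can make all 16 clauses true simultaneously.

The formula is UNSAT (unsatisfiable).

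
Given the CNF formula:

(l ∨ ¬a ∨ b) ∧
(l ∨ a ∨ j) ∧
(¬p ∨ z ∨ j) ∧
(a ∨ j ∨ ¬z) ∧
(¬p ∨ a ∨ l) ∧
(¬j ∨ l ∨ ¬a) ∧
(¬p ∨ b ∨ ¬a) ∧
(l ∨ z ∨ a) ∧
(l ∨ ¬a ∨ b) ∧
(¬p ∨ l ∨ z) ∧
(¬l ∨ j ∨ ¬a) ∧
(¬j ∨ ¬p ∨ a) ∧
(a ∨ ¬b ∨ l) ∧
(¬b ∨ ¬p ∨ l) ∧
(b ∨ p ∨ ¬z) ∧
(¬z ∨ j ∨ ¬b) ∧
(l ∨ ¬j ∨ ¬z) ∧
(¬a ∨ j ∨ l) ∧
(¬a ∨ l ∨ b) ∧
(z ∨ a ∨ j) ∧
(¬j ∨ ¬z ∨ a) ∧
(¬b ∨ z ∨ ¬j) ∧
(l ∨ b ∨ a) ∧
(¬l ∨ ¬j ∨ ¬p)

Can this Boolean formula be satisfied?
Yes

Yes, the formula is satisfiable.

One satisfying assignment is: j=True, p=False, a=False, z=False, l=True, b=False

Verification: With this assignment, all 24 clauses evaluate to true.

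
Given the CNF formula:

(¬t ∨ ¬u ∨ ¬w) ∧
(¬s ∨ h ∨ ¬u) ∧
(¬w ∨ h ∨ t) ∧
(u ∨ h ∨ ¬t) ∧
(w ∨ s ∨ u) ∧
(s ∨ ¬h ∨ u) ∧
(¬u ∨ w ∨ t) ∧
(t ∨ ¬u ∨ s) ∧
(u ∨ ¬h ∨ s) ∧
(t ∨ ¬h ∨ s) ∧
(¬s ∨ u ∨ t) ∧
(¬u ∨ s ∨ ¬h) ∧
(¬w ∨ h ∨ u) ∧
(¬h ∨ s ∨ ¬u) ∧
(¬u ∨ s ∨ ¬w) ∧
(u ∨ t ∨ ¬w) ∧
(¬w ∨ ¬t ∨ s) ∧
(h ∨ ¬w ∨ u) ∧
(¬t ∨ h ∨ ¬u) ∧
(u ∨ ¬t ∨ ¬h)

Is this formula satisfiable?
Yes

Yes, the formula is satisfiable.

One satisfying assignment is: t=True, h=True, u=True, w=False, s=True

Verification: With this assignment, all 20 clauses evaluate to true.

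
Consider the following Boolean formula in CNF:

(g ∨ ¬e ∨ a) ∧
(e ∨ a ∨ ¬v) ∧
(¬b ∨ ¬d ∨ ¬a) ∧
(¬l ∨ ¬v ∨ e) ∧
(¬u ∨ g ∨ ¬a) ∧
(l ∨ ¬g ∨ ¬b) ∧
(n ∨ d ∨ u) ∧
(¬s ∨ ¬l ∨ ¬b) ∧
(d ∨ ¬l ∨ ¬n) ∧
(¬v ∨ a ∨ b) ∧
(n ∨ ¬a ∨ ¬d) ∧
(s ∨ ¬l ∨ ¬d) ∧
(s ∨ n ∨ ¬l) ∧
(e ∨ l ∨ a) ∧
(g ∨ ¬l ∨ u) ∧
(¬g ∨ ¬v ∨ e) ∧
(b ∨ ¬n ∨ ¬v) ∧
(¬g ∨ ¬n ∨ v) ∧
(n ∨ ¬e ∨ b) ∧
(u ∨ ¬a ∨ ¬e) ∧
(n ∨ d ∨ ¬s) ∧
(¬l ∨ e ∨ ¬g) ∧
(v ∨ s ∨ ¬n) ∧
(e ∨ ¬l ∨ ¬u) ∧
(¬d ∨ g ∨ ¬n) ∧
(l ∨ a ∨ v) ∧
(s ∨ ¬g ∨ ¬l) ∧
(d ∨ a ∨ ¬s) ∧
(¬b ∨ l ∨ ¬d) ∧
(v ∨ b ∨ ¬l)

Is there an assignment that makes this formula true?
Yes

Yes, the formula is satisfiable.

One satisfying assignment is: d=False, s=False, a=True, e=False, v=True, u=False, b=True, g=False, n=True, l=False

Verification: With this assignment, all 30 clauses evaluate to true.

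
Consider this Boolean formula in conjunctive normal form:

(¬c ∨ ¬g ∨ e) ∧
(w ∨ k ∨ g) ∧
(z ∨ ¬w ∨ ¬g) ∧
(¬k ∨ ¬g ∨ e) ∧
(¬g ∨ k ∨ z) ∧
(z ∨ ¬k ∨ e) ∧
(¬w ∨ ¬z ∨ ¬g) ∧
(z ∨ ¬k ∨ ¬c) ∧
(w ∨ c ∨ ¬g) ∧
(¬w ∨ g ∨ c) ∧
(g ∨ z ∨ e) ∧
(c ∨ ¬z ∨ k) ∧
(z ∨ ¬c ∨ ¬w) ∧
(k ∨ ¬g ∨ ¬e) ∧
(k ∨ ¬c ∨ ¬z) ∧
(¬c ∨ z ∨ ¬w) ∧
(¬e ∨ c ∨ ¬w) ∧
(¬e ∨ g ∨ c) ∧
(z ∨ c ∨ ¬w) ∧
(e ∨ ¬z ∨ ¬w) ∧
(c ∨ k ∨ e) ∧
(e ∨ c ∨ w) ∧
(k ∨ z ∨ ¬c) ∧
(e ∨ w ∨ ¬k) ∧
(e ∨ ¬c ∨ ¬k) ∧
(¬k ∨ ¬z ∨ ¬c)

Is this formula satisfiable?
No

No, the formula is not satisfiable.

No assignment of truth values to the variables can make all 26 clauses true simultaneously.

The formula is UNSAT (unsatisfiable).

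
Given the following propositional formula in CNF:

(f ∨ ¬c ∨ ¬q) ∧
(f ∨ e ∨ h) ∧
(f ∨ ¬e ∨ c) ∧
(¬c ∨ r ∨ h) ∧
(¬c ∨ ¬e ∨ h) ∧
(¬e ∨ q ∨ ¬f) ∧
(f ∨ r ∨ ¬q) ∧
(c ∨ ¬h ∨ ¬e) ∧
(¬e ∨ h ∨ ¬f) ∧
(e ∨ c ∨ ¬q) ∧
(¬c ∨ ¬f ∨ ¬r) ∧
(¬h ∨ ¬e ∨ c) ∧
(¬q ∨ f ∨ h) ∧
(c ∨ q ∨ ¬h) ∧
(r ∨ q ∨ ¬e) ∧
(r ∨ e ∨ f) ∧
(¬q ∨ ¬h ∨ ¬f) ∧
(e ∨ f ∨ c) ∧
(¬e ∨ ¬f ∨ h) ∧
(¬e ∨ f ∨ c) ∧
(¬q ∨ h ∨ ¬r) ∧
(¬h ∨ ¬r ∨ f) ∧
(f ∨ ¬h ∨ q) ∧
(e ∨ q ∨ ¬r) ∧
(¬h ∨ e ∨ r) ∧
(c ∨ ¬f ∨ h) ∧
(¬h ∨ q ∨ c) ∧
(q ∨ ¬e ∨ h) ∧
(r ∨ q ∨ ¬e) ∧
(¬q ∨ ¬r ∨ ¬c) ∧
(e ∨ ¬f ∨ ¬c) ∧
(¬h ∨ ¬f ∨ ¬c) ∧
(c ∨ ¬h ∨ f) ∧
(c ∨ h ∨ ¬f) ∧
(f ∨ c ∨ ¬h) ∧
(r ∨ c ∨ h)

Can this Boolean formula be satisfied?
No

No, the formula is not satisfiable.

No assignment of truth values to the variables can make all 36 clauses true simultaneously.

The formula is UNSAT (unsatisfiable).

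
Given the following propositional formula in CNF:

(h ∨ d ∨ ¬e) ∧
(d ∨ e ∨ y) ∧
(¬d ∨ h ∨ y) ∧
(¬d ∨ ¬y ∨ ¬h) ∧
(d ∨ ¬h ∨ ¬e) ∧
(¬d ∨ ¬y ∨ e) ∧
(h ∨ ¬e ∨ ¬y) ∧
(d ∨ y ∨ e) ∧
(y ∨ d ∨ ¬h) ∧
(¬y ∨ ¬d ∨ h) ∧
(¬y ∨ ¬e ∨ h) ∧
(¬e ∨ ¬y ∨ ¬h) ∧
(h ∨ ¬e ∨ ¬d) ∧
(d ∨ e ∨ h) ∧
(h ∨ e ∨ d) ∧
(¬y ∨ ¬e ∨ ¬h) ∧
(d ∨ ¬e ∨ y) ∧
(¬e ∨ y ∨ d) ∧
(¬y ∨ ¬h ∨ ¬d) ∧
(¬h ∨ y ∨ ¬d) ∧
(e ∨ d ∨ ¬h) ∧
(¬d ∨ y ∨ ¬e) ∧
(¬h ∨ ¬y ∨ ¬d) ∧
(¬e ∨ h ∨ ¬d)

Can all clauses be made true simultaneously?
No

No, the formula is not satisfiable.

No assignment of truth values to the variables can make all 24 clauses true simultaneously.

The formula is UNSAT (unsatisfiable).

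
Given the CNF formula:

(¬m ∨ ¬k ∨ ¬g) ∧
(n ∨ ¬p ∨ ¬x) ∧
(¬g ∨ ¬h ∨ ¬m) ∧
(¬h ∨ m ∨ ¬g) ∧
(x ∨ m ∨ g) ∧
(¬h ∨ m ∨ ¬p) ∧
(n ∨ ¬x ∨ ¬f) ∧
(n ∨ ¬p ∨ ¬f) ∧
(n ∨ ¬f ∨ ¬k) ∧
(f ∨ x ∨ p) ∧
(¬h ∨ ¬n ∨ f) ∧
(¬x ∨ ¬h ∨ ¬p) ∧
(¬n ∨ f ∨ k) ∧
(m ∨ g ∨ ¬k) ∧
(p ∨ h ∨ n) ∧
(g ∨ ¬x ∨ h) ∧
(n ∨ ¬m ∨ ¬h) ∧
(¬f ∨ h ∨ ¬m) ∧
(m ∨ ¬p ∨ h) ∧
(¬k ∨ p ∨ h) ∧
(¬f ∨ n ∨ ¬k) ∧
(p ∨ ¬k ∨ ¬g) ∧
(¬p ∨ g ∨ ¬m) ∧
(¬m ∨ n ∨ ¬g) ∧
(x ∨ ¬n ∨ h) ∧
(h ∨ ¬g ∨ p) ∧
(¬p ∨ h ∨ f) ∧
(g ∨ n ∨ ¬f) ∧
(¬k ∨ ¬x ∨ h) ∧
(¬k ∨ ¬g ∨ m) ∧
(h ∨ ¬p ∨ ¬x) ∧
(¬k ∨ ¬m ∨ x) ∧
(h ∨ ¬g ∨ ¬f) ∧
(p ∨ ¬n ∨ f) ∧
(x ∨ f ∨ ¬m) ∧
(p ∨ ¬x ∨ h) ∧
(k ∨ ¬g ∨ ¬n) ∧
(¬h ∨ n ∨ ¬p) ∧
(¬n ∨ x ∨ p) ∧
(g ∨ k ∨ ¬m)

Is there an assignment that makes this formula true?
Yes

Yes, the formula is satisfiable.

One satisfying assignment is: f=False, k=False, n=False, g=False, x=True, m=False, h=True, p=False

Verification: With this assignment, all 40 clauses evaluate to true.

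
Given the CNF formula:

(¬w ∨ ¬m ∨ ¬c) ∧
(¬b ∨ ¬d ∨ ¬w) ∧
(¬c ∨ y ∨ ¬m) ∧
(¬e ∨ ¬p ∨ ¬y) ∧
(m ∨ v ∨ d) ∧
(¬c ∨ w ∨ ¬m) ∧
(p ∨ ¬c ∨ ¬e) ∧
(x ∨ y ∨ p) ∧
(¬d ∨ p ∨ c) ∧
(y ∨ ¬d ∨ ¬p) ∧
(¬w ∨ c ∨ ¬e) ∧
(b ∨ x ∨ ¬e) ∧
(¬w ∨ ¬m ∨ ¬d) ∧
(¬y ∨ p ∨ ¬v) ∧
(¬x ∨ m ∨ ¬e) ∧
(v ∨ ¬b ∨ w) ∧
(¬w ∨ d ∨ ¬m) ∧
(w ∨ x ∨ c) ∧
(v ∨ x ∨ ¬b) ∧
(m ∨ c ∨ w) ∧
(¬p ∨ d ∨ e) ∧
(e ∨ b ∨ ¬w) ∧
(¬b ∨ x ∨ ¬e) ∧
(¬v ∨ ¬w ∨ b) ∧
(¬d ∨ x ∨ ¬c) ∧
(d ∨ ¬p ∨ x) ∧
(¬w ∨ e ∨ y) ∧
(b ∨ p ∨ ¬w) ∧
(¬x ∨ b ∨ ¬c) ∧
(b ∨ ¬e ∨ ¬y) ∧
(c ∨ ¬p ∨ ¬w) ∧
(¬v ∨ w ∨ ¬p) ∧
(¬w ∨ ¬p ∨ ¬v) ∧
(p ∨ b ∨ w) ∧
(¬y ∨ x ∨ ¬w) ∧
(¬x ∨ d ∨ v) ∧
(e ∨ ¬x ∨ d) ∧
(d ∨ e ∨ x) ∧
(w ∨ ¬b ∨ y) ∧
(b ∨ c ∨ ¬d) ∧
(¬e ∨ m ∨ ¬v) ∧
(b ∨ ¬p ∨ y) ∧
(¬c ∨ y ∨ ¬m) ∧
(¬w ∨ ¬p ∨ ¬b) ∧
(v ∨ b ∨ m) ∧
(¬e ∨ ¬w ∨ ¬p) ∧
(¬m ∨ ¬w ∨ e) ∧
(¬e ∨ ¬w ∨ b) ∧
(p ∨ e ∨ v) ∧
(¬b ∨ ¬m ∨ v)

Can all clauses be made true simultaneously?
No

No, the formula is not satisfiable.

No assignment of truth values to the variables can make all 50 clauses true simultaneously.

The formula is UNSAT (unsatisfiable).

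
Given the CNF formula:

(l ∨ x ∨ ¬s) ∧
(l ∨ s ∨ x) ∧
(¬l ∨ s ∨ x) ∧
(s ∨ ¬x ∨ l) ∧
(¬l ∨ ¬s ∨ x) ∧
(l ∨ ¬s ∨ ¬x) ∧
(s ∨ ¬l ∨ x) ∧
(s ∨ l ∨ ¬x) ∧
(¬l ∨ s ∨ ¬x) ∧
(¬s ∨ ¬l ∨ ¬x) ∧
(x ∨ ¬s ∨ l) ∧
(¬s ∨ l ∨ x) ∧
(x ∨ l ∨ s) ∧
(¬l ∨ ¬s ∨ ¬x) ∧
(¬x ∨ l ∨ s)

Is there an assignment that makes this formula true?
No

No, the formula is not satisfiable.

No assignment of truth values to the variables can make all 15 clauses true simultaneously.

The formula is UNSAT (unsatisfiable).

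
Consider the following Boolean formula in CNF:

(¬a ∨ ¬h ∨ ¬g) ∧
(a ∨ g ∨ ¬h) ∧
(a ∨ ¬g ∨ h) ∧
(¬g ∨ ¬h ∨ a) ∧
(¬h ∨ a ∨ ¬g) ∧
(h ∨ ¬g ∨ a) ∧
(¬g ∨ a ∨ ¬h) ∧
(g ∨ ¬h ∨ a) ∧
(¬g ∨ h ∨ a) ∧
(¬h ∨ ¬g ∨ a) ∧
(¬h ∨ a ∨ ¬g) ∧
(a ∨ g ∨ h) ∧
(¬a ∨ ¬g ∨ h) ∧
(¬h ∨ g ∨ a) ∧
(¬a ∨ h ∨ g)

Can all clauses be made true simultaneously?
Yes

Yes, the formula is satisfiable.

One satisfying assignment is: h=True, g=False, a=True

Verification: With this assignment, all 15 clauses evaluate to true.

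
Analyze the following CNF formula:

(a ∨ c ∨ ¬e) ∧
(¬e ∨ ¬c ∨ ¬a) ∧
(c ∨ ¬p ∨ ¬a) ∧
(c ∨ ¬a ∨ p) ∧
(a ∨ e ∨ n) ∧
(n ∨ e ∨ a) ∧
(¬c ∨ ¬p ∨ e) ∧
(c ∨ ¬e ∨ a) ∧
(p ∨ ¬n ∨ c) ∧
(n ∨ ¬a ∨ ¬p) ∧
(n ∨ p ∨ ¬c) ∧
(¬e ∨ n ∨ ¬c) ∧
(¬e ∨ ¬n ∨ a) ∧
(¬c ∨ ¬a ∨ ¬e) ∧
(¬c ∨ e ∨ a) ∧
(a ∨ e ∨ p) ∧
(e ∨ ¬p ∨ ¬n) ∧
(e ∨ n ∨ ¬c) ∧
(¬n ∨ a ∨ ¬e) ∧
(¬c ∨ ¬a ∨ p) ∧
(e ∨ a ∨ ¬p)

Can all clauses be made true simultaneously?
No

No, the formula is not satisfiable.

No assignment of truth values to the variables can make all 21 clauses true simultaneously.

The formula is UNSAT (unsatisfiable).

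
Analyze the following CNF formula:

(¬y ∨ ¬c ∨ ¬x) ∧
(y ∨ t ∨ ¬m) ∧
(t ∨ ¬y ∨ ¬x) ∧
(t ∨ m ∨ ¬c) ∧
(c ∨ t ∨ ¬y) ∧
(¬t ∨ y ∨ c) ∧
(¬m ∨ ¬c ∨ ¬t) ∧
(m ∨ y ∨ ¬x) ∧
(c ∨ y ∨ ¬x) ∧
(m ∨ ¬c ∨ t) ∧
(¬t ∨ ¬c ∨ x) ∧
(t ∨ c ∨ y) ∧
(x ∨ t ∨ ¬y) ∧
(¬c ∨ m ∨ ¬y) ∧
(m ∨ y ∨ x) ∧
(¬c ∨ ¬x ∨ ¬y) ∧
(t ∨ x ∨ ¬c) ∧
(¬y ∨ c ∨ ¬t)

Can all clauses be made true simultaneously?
No

No, the formula is not satisfiable.

No assignment of truth values to the variables can make all 18 clauses true simultaneously.

The formula is UNSAT (unsatisfiable).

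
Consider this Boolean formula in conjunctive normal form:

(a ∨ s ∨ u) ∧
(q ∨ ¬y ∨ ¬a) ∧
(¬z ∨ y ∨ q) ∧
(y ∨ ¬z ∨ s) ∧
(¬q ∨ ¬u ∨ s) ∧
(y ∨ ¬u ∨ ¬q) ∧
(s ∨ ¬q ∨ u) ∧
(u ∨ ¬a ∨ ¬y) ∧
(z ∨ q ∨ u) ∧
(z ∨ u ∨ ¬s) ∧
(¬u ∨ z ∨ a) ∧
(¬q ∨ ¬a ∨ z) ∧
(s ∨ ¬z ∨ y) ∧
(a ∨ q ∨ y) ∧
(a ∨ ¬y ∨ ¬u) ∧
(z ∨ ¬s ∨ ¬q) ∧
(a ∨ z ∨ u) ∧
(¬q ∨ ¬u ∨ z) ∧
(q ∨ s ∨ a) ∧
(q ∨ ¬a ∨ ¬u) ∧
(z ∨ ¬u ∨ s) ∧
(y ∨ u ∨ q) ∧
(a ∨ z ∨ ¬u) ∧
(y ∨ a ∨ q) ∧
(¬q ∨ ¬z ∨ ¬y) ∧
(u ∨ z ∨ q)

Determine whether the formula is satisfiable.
Yes

Yes, the formula is satisfiable.

One satisfying assignment is: a=False, u=False, s=True, q=False, y=True, z=True

Verification: With this assignment, all 26 clauses evaluate to true.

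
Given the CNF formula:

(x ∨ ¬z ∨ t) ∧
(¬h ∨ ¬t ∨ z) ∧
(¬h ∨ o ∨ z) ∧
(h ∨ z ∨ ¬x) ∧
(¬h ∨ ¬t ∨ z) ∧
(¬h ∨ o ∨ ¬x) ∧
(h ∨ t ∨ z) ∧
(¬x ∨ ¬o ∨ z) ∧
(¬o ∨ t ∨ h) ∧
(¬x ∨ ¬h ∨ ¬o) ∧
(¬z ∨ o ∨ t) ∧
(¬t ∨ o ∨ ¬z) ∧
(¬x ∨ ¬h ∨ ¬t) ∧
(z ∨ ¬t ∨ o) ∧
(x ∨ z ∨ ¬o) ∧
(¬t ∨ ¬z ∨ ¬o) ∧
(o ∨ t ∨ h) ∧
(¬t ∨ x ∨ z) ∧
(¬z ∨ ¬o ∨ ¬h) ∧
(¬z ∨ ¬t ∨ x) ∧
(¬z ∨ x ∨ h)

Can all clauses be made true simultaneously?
No

No, the formula is not satisfiable.

No assignment of truth values to the variables can make all 21 clauses true simultaneously.

The formula is UNSAT (unsatisfiable).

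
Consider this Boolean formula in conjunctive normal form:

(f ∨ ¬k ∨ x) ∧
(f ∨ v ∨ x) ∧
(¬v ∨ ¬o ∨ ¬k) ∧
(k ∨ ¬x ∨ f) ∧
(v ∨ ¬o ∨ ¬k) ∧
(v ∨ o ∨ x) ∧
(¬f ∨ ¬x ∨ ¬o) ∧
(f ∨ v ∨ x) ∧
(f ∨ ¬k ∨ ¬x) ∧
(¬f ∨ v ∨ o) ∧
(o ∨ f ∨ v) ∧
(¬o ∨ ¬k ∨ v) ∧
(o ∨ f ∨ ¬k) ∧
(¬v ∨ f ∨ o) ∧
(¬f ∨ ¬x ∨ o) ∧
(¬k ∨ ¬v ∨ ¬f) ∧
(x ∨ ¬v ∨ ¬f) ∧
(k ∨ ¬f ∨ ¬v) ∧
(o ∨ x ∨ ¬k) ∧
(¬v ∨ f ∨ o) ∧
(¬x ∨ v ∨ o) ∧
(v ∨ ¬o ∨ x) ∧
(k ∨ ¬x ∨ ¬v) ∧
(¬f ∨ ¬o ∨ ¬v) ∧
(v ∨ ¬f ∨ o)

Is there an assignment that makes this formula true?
Yes

Yes, the formula is satisfiable.

One satisfying assignment is: k=False, o=True, v=True, x=False, f=False

Verification: With this assignment, all 25 clauses evaluate to true.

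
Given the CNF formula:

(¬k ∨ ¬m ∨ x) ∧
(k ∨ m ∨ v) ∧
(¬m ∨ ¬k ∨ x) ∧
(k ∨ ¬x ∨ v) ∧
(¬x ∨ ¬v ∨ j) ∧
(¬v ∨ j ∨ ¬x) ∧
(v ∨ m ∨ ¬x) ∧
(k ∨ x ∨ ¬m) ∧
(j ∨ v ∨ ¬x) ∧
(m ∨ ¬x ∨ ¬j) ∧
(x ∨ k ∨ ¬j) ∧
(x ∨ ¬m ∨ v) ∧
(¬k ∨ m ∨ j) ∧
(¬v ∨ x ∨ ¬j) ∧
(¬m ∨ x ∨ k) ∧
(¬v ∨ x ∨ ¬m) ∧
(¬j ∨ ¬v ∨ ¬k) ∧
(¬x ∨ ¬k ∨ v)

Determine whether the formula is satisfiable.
Yes

Yes, the formula is satisfiable.

One satisfying assignment is: m=False, v=True, j=False, x=False, k=False

Verification: With this assignment, all 18 clauses evaluate to true.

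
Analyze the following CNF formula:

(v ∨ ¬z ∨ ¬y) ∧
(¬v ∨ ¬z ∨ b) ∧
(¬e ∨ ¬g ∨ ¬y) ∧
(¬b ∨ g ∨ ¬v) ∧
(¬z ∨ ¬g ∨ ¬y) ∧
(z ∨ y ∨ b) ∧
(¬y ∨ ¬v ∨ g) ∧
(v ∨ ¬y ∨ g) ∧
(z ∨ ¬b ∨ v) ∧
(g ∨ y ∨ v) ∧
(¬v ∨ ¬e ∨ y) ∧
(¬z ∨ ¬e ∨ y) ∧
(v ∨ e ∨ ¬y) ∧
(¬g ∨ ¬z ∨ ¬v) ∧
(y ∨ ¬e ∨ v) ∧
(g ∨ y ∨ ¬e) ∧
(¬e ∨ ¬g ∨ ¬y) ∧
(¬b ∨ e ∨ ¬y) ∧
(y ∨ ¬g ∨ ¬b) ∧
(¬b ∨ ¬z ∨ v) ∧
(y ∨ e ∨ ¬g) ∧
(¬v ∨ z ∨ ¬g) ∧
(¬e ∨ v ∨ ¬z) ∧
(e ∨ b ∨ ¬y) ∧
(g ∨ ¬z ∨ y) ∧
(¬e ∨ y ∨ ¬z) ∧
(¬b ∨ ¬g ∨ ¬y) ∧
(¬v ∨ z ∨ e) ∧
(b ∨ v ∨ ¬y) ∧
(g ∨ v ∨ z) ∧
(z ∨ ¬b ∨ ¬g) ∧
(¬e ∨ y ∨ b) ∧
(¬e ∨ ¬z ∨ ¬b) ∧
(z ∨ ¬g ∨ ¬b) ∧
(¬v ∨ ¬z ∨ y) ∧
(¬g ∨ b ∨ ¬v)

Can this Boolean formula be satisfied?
No

No, the formula is not satisfiable.

No assignment of truth values to the variables can make all 36 clauses true simultaneously.

The formula is UNSAT (unsatisfiable).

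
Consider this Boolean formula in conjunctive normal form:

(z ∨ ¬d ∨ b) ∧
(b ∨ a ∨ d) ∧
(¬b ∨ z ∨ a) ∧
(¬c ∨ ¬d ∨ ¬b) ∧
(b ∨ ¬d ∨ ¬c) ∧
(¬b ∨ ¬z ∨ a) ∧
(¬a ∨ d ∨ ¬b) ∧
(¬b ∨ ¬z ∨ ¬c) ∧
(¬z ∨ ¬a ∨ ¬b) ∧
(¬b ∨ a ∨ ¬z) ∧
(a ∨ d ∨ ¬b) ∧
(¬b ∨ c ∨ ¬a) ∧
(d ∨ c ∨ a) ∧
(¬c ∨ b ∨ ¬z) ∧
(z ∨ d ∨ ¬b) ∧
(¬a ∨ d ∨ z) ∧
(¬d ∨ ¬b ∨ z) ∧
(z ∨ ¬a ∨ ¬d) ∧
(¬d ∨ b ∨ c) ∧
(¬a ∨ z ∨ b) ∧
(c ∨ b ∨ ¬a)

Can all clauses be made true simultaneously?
No

No, the formula is not satisfiable.

No assignment of truth values to the variables can make all 21 clauses true simultaneously.

The formula is UNSAT (unsatisfiable).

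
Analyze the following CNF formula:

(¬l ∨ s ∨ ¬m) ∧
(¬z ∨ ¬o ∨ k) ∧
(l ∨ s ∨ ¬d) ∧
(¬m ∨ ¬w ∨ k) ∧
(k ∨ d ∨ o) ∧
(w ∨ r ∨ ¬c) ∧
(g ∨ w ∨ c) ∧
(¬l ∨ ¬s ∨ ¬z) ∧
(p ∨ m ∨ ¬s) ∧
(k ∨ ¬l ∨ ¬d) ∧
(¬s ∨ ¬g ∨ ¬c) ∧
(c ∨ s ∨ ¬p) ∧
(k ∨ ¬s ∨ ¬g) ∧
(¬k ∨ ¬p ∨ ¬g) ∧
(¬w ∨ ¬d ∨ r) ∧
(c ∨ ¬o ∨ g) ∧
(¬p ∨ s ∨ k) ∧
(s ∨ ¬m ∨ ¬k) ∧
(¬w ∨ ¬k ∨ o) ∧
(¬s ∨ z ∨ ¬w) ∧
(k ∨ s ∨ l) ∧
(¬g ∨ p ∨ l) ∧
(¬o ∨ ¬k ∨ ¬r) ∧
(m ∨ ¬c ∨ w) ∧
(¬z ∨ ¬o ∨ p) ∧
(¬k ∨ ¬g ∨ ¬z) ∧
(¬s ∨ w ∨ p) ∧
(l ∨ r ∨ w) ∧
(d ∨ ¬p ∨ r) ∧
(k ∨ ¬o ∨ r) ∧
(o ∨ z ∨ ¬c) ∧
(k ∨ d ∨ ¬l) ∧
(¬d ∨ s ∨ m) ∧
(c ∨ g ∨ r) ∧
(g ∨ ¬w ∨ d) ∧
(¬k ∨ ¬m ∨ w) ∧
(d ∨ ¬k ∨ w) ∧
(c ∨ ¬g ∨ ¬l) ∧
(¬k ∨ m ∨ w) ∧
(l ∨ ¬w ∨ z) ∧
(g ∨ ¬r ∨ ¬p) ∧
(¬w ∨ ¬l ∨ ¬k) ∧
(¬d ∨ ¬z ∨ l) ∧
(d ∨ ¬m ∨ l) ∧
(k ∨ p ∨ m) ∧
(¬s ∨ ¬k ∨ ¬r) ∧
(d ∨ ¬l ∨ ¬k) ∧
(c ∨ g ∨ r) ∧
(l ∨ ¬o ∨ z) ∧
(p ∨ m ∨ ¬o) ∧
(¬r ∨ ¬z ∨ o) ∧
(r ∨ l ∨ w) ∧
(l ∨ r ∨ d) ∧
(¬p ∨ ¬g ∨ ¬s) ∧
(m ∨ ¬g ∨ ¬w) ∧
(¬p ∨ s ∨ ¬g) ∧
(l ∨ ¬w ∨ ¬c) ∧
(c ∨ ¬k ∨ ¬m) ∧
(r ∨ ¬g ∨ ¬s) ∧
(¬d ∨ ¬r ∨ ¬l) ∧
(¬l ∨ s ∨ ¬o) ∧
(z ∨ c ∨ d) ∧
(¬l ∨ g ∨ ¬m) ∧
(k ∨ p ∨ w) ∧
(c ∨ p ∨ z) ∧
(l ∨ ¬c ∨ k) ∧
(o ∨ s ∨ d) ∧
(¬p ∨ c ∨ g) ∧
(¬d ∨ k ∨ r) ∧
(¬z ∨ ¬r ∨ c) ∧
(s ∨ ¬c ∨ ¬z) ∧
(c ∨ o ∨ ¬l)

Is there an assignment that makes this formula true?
No

No, the formula is not satisfiable.

No assignment of truth values to the variables can make all 72 clauses true simultaneously.

The formula is UNSAT (unsatisfiable).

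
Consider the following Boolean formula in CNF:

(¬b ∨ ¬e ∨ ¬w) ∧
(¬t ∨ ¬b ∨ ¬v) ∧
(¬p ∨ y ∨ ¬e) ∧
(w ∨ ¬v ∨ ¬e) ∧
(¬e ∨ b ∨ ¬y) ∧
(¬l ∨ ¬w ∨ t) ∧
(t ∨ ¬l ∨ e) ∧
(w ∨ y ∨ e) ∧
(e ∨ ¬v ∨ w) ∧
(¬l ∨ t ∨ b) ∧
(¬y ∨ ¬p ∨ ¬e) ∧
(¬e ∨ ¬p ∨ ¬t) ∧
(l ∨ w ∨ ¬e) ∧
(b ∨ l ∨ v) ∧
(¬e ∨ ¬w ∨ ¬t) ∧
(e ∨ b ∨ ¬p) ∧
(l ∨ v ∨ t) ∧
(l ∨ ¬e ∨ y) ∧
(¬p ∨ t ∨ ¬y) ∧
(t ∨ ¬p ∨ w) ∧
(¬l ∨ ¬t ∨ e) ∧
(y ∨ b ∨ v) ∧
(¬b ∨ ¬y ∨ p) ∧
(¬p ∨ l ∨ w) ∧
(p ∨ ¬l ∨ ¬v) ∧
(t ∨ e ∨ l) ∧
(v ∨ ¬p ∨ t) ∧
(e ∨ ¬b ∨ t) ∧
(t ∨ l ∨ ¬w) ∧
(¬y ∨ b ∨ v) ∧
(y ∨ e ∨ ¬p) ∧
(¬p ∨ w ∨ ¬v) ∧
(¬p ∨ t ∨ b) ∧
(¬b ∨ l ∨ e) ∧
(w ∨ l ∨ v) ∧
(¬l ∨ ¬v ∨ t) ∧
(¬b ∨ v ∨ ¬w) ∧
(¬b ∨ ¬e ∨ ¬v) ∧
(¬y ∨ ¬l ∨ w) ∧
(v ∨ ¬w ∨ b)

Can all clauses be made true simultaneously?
Yes

Yes, the formula is satisfiable.

One satisfying assignment is: v=True, y=False, b=False, e=False, p=False, l=False, w=True, t=True

Verification: With this assignment, all 40 clauses evaluate to true.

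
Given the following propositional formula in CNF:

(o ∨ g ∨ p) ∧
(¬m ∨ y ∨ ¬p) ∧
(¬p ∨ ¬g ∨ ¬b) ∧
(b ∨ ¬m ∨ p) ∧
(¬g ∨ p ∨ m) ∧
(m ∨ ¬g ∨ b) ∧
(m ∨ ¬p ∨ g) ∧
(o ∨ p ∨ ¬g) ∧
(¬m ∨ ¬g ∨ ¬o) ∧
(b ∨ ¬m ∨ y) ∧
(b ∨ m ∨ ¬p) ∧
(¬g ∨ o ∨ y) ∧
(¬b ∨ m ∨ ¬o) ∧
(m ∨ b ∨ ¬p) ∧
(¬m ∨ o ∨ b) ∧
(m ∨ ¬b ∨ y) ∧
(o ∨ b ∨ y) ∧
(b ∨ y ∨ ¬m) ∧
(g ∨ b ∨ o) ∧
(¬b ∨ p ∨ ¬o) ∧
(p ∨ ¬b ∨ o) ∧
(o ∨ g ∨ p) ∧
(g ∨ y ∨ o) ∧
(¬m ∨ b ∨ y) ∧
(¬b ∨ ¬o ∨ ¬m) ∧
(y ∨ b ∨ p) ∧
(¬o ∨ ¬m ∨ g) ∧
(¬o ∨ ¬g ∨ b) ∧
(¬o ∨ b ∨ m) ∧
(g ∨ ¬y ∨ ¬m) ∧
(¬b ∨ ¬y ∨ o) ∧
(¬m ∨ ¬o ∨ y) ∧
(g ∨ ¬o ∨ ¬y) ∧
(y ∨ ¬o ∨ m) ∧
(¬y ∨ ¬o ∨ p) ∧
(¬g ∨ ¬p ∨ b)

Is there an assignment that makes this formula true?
No

No, the formula is not satisfiable.

No assignment of truth values to the variables can make all 36 clauses true simultaneously.

The formula is UNSAT (unsatisfiable).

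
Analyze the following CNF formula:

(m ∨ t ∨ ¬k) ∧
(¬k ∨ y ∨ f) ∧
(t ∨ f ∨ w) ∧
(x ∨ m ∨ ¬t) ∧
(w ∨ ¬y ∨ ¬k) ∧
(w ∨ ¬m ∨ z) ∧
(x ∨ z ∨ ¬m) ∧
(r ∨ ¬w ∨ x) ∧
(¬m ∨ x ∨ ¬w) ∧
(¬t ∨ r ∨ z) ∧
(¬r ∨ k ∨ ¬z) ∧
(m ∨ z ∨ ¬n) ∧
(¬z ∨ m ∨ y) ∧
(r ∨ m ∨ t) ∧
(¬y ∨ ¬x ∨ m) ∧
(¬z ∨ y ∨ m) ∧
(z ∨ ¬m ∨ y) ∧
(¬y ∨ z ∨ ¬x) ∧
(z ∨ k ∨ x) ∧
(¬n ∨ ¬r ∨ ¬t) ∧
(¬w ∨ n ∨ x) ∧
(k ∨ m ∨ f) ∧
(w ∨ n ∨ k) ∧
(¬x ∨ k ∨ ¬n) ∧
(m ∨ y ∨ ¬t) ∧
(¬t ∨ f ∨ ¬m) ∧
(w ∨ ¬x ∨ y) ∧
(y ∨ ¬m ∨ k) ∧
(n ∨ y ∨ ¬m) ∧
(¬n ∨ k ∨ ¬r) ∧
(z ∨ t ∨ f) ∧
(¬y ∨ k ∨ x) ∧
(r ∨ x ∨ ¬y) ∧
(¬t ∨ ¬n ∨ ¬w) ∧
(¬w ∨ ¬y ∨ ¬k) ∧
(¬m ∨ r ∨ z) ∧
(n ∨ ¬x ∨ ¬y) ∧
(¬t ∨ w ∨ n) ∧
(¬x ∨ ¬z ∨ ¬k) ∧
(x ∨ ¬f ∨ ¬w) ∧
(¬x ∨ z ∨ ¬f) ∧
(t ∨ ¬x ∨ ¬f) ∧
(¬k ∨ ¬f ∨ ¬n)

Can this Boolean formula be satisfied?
No

No, the formula is not satisfiable.

No assignment of truth values to the variables can make all 43 clauses true simultaneously.

The formula is UNSAT (unsatisfiable).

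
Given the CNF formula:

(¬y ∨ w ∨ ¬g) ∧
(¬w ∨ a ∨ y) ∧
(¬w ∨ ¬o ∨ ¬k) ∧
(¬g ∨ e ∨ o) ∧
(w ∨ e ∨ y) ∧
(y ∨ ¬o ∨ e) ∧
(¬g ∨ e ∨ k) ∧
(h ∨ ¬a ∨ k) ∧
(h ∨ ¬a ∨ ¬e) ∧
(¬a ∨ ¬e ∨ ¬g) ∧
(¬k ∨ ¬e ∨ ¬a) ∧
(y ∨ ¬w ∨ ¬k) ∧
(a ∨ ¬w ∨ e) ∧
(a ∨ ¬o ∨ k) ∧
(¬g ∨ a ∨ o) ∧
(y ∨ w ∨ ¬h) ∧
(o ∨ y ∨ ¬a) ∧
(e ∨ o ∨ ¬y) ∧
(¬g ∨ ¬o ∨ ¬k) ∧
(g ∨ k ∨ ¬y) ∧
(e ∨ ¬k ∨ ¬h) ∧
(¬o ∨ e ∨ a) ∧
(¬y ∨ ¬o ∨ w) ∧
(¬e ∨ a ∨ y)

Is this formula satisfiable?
Yes

Yes, the formula is satisfiable.

One satisfying assignment is: o=True, k=False, e=True, h=True, a=True, w=True, y=False, g=False

Verification: With this assignment, all 24 clauses evaluate to true.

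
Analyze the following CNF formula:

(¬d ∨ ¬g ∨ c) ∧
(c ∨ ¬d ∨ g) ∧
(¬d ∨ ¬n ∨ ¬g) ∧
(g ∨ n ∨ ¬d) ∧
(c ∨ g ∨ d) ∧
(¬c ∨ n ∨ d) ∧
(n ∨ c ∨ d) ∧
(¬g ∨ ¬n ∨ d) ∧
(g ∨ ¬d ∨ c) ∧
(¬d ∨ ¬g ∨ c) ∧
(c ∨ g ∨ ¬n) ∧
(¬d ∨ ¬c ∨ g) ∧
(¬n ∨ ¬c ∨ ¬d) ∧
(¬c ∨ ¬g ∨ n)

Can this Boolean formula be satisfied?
Yes

Yes, the formula is satisfiable.

One satisfying assignment is: d=False, g=False, n=True, c=True

Verification: With this assignment, all 14 clauses evaluate to true.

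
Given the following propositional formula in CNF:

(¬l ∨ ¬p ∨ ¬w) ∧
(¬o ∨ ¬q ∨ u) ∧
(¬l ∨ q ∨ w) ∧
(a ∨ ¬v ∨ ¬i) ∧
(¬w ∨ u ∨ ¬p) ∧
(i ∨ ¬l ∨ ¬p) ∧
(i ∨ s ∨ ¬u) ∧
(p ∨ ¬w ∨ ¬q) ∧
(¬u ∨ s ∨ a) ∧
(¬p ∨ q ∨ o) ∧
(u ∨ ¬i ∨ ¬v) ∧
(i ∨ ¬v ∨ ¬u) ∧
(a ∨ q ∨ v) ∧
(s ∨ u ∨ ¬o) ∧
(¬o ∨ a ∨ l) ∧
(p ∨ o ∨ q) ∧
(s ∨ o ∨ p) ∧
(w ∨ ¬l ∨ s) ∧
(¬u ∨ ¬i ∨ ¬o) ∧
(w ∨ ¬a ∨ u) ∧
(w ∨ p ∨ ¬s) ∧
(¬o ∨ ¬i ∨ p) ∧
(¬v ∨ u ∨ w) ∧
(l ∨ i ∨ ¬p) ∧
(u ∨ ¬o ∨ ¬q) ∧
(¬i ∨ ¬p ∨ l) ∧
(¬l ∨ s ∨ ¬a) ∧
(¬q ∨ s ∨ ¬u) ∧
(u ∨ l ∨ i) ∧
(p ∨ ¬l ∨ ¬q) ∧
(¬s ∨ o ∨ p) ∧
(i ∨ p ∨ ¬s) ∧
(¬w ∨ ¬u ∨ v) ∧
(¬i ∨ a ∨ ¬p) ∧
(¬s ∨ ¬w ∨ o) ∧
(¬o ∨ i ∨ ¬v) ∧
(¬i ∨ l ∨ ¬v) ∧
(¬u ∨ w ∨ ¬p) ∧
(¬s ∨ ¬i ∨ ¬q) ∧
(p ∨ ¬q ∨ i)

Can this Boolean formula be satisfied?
No

No, the formula is not satisfiable.

No assignment of truth values to the variables can make all 40 clauses true simultaneously.

The formula is UNSAT (unsatisfiable).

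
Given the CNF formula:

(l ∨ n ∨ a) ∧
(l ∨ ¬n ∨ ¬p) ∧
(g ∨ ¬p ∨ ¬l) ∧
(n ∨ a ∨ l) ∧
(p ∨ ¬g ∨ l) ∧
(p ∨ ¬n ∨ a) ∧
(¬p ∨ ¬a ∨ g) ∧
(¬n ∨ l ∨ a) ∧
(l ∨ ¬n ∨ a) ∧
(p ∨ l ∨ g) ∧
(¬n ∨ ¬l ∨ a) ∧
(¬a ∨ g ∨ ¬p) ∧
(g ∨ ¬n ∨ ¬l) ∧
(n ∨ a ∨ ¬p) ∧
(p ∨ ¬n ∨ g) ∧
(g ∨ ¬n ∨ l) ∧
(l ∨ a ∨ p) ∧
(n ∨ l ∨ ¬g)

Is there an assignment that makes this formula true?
Yes

Yes, the formula is satisfiable.

One satisfying assignment is: g=False, p=False, l=True, a=False, n=False

Verification: With this assignment, all 18 clauses evaluate to true.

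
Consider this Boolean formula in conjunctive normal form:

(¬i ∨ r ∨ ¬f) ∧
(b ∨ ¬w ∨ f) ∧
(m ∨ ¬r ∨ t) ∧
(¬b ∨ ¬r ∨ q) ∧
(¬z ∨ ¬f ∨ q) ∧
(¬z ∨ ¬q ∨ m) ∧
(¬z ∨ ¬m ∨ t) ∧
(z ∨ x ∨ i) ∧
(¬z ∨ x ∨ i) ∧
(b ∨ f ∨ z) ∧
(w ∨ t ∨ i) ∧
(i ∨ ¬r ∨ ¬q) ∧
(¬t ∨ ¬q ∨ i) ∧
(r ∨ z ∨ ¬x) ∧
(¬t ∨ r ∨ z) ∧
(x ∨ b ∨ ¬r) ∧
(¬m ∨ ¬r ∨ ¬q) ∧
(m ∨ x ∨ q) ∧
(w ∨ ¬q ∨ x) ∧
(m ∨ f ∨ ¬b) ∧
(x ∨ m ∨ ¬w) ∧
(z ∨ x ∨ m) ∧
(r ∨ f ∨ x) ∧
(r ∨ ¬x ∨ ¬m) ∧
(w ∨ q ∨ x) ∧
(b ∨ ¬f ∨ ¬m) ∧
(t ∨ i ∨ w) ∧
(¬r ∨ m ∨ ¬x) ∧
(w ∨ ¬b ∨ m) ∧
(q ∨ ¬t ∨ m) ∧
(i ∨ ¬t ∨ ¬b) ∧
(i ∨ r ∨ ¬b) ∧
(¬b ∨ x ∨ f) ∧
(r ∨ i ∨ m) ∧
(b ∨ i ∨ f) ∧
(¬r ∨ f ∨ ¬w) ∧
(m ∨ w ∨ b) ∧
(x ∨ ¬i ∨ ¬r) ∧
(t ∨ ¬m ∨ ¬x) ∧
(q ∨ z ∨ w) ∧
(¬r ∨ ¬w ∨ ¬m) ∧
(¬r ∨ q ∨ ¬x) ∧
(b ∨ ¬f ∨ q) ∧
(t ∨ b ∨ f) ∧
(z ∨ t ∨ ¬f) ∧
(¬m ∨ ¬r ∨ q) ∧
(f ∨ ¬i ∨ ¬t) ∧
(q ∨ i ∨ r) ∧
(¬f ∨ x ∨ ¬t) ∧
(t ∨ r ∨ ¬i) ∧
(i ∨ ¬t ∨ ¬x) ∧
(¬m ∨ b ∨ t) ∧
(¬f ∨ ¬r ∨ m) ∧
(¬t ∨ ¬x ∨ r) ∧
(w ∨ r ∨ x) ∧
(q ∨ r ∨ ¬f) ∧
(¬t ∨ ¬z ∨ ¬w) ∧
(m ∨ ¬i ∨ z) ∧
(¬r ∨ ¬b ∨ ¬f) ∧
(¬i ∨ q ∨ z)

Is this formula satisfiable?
No

No, the formula is not satisfiable.

No assignment of truth values to the variables can make all 60 clauses true simultaneously.

The formula is UNSAT (unsatisfiable).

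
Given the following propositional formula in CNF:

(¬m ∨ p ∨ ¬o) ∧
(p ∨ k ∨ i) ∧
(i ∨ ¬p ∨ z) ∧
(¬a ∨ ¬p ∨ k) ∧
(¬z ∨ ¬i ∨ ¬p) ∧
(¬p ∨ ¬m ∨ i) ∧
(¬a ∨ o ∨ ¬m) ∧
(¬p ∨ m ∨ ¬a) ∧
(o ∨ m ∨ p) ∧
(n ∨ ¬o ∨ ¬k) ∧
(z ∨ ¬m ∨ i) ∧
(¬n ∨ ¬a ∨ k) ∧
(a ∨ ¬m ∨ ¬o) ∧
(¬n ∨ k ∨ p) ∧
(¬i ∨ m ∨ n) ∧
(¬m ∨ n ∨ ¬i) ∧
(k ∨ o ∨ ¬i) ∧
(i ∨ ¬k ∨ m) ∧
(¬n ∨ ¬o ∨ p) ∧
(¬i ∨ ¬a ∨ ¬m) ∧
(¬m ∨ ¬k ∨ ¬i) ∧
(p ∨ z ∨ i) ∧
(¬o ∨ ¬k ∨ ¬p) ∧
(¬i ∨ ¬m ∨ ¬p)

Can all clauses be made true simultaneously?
Yes

Yes, the formula is satisfiable.

One satisfying assignment is: p=True, n=True, m=False, k=True, i=True, o=False, a=False, z=False

Verification: With this assignment, all 24 clauses evaluate to true.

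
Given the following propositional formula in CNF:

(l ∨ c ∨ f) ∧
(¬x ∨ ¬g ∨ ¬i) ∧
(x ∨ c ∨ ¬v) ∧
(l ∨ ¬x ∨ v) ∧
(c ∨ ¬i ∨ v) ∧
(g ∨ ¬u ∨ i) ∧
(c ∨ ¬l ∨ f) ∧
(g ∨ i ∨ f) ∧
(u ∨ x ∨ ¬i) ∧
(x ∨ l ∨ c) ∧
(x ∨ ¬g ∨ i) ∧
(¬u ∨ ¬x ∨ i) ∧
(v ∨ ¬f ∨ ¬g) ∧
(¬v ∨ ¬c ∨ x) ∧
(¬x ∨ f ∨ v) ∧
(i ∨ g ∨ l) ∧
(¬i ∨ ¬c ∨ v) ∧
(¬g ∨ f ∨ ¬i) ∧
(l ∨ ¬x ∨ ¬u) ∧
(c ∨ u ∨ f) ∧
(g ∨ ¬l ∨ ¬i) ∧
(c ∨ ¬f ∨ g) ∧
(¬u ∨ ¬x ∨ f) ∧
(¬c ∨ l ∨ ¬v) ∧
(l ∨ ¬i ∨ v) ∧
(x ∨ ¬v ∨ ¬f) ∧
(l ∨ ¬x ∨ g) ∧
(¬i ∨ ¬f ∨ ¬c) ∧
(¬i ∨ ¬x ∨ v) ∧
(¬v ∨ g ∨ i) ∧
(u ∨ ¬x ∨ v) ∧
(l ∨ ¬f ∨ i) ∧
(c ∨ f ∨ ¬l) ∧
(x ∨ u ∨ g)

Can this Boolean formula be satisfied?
Yes

Yes, the formula is satisfiable.

One satisfying assignment is: u=False, v=True, c=False, x=True, l=True, i=False, g=True, f=True

Verification: With this assignment, all 34 clauses evaluate to true.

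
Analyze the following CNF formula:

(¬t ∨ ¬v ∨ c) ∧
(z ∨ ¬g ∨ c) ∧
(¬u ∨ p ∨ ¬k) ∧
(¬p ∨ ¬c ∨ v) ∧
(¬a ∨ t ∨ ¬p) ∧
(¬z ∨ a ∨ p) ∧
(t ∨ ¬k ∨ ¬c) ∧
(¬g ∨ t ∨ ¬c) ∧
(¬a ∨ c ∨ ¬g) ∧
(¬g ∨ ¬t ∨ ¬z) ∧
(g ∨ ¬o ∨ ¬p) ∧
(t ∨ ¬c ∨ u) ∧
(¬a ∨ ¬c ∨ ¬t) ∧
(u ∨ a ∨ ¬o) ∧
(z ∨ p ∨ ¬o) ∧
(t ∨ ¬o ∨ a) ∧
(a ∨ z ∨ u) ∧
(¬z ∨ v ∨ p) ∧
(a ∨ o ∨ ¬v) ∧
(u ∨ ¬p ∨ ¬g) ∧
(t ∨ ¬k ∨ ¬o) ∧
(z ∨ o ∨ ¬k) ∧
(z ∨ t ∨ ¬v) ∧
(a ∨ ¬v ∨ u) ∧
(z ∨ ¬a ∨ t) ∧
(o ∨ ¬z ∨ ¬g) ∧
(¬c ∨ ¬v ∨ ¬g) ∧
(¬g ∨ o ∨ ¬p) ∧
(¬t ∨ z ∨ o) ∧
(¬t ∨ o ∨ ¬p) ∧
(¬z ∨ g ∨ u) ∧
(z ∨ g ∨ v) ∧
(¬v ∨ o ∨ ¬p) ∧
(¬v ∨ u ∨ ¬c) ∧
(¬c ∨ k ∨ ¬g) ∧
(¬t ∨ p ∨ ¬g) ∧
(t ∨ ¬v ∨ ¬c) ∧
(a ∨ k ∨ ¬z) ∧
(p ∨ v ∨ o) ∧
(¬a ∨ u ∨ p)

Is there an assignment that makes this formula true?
Yes

Yes, the formula is satisfiable.

One satisfying assignment is: v=True, k=False, g=False, p=False, a=True, z=True, c=False, o=False, t=False, u=True

Verification: With this assignment, all 40 clauses evaluate to true.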